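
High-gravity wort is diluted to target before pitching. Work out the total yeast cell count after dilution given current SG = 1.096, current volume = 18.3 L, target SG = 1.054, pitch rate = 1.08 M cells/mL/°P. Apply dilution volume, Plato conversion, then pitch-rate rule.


V_w = V·((SG_c−1)/(SG_t−1)−1);  °P = 259 − 259/SG_t;  cells = rate·(V+V_w)·°P
V_w = 18.3·((1.096−1)/(1.054−1)−1) = 14.2333
V_final = 18.3 + 14.2333 = 32.5333
°P = 259 − 259/1.054 = 13.2694
cells = 1.08·32.5333·13.2694

466.2354 billion cells


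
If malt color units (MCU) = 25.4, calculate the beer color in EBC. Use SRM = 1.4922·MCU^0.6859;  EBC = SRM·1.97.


SRM = 1.4922·25.4^0.6859 = 13.7215
EBC = 13.7215·1.97

27.0314 EBC


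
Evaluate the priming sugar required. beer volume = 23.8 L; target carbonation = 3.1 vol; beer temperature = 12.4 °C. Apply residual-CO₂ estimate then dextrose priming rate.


residual = 14.695·(0.01821 + 0.09011·e^(−0.04·T));  sugar = (target − residual)·4.0·V
residual = 14.695·(0.01821 + 0.09011·e^(−0.04·12.4)) = 1.0740
sugar = (3.1 − 1.0740)·4.0·23.8

192.8788 g


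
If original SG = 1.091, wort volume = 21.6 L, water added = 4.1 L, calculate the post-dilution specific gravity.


SG_new = 1 + (SG_old − 1)·V_old/(V_old + V_water)
pts = (1.091 − 1)·1000·21.6/(21.6 + 4.1) = 76.4825
SG_new = 1 + 76.4825/1000

1.0765


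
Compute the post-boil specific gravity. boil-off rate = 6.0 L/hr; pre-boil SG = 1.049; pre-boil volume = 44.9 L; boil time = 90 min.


V_post = V_pre − rate·(t/60);  SG_post = 1 + (SG_pre−1)·V_pre/V_post
V_post = 44.9 − 6.0·(90/60) = 35.9000
SG_post = 1 + (1.049 − 1)·44.9/35.9000

1.0613


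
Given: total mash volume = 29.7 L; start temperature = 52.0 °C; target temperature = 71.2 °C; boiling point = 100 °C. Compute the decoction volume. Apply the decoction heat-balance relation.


V_dec = V_total·(T_target − T_start)/(T_boil − T_start)
V_dec = 29.7·(71.2 − 52.0)/(100 − 52.0)

11.8800 L


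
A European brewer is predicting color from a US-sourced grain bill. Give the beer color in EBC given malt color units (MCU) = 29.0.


SRM = 1.4922·MCU^0.6859;  EBC = SRM·1.97
SRM = 1.4922·29.0^0.6859 = 15.0275
EBC = 15.0275·1.97

29.6041 EBC


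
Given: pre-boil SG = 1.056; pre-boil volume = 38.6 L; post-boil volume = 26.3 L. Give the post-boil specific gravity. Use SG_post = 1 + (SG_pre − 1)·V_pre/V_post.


pts_pre = (1.056 − 1)·1000 = 56.0000
pts_post = 56.0000·38.6/26.3 = 82.1901
SG_post = 1 + 82.1901/1000

1.0822


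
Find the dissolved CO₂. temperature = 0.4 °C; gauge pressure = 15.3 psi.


vols = (P + 14.695)·(0.01821 + 0.09011·e^(−0.04·T))
vols = (15.3 + 14.695)·(0.01821 + 0.09011·e^(−0.04·0.4))

3.2062 volumes


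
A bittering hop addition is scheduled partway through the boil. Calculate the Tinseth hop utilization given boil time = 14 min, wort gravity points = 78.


U = 1.65·0.000125^(GP/1000) · (1 − e^(−0.04·t))/4.15
bigness = 1.65·0.000125^(78/1000) = 0.8185
boil_factor = (1 − e^(−0.04·14))/4.15 = 0.1033
U = 0.8185 · 0.1033

0.0846


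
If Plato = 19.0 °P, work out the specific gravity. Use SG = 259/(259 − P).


SG = 259/(259 − 19.0)

1.0792


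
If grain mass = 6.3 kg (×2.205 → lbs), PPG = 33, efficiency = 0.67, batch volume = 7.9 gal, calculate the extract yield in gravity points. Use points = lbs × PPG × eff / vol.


lbs = 6.3 × 2.205 = 13.8915
points = 13.8915 × 33 × 0.67 / 7.9

38.8786 points


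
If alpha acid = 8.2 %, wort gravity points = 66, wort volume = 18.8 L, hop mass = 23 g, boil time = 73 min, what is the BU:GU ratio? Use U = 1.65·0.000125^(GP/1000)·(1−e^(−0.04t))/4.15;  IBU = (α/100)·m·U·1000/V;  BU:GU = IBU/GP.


U = 1.65·0.000125^(66/1000)·(1−e^(−0.04·73))/4.15 = 0.2079
IBU = (8.2/100)·23·0.2079·1000/18.8 = 20.8515
BU:GU = 20.8515/66

0.3159


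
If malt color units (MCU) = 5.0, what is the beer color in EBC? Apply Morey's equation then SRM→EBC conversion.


SRM = 1.4922·MCU^0.6859;  EBC = SRM·1.97
SRM = 1.4922·5.0^0.6859 = 4.5004
EBC = 4.5004·1.97

8.8658 EBC


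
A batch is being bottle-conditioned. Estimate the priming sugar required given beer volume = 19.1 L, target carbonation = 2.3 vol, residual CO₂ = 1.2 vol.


sugar = (target − residual)·4.0·V
sugar = (2.3 − 1.2)·4.0·19.1

84.0400 g


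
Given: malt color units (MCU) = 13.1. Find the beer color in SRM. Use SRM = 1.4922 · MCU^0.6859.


SRM = 1.4922 · 13.1^0.6859

8.7129 SRM


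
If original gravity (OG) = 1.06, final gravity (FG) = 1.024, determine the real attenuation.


AA = (OG−FG)/(OG−1)·100;  RA = AA·0.8192
AA = (1.06 − 1.024)/(1.06 − 1)·100 = 60.0000
RA = 60.0000·0.8192

49.1520 %


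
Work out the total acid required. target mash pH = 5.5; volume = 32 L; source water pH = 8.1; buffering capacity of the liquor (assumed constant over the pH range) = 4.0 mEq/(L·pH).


acid = buffering capacity · (pH_source − pH_target) · V
acid = 4.0 · (8.1 − 5.5) · 32

332.8000 mEq


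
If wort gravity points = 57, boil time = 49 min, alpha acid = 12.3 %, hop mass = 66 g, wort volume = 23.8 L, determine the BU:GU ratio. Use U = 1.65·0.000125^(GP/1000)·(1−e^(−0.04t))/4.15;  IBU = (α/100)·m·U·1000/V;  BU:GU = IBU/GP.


U = 1.65·0.000125^(57/1000)·(1−e^(−0.04·49))/4.15 = 0.2047
IBU = (12.3/100)·66·0.2047·1000/23.8 = 69.8066
BU:GU = 69.8066/57

1.2247


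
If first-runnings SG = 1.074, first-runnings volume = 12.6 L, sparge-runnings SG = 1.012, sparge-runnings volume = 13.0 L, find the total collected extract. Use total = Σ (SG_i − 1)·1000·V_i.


first = (1.074 − 1)·1000·12.6 = 932.4000
sparge = (1.012 − 1)·1000·13.0 = 156.0000
total = 932.4000 + 156.0000

1088.4000 gravity·L


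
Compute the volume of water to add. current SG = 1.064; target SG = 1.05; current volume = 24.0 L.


V_water = V·((SG_curr − 1)/(SG_target − 1) − 1)
V_water = 24.0·((1.064 − 1)/(1.05 − 1) − 1)

6.7200 L


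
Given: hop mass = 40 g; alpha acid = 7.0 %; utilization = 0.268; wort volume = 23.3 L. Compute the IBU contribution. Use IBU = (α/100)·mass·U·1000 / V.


IBU = (7.0/100)·40·0.268·1000 / 23.3

32.2060 IBU


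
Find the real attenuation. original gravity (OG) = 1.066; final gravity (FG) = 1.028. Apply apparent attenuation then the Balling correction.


AA = (OG−FG)/(OG−1)·100;  RA = AA·0.8192
AA = (1.066 − 1.028)/(1.066 − 1)·100 = 57.5758
RA = 57.5758·0.8192

47.1661 %


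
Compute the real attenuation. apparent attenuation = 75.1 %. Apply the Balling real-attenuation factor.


RA = AA · 0.8192
RA = 75.1 · 0.8192

61.5219 %


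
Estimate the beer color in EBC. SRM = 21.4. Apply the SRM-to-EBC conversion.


EBC = SRM · 1.97
EBC = 21.4 · 1.97

42.1580 EBC


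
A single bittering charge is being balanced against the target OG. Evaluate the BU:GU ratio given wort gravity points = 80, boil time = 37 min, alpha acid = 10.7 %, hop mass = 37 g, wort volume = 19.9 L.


U = 1.65·0.000125^(GP/1000)·(1−e^(−0.04t))/4.15;  IBU = (α/100)·m·U·1000/V;  BU:GU = IBU/GP
U = 1.65·0.000125^(80/1000)·(1−e^(−0.04·37))/4.15 = 0.1496
IBU = (10.7/100)·37·0.1496·1000/19.9 = 29.7675
BU:GU = 29.7675/80

0.3721


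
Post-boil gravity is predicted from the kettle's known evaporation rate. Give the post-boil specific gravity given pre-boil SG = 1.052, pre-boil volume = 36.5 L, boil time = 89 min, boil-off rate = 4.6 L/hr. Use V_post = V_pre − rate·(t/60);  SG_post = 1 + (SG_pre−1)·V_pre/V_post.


V_post = 36.5 − 4.6·(89/60) = 29.6767
SG_post = 1 + (1.052 − 1)·36.5/29.6767

1.0640


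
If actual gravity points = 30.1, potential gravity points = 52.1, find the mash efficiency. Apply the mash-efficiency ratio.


efficiency = actual / potential × 100
efficiency = 30.1 / 52.1 × 100

57.7735 %


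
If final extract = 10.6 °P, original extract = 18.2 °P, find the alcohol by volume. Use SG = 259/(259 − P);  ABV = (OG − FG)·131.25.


OG = 259/(259 − 18.2) = 1.0756
FG = 259/(259 − 10.6) = 1.0427
ABV = (1.0756 − 1.0427)·131.25

4.3192 % ABV


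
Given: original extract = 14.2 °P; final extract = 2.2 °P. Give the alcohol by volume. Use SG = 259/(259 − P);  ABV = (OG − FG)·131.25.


OG = 259/(259 − 14.2) = 1.0580
FG = 259/(259 − 2.2) = 1.0086
ABV = (1.0580 − 1.0086)·131.25

6.4889 % ABV


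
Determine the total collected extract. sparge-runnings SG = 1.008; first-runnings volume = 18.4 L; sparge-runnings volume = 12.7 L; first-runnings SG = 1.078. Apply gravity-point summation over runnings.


total = Σ (SG_i − 1)·1000·V_i
first = (1.078 − 1)·1000·18.4 = 1435.2000
sparge = (1.008 − 1)·1000·12.7 = 101.6000
total = 1435.2000 + 101.6000

1536.8000 gravity·L


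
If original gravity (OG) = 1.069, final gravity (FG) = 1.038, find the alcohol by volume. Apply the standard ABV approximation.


ABV = (OG − FG) · 131.25
ABV = (1.069 − 1.038) · 131.25

4.0687 % ABV


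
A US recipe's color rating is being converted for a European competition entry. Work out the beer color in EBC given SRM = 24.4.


EBC = SRM · 1.97
EBC = 24.4 · 1.97

48.0680 EBC


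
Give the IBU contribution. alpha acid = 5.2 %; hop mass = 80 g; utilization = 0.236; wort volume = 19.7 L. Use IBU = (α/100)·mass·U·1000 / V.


IBU = (5.2/100)·80·0.236·1000 / 19.7

49.8355 IBU


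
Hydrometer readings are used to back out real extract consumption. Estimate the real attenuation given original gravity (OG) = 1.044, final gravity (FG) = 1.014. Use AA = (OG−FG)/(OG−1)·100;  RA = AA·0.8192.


AA = (1.044 − 1.014)/(1.044 − 1)·100 = 68.1818
RA = 68.1818·0.8192

55.8545 %


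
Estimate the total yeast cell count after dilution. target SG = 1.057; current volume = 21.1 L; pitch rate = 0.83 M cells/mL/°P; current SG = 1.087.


V_w = V·((SG_c−1)/(SG_t−1)−1);  °P = 259 − 259/SG_t;  cells = rate·(V+V_w)·°P
V_w = 21.1·((1.087−1)/(1.057−1)−1) = 11.1053
V_final = 21.1 + 11.1053 = 32.2053
°P = 259 − 259/1.057 = 13.9669
cells = 0.83·32.2053·13.9669

373.3400 billion cells


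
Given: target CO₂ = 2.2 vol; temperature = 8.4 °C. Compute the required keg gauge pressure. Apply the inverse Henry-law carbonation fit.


psi = vols/(0.01821 + 0.09011·e^(−0.04·T)) − 14.695
psi = 2.2/(0.01821 + 0.09011·e^(−0.04·8.4)) − 14.695

11.9379 psi


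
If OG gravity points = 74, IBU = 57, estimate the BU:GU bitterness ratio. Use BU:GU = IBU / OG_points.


BU:GU = 57 / 74

0.7703


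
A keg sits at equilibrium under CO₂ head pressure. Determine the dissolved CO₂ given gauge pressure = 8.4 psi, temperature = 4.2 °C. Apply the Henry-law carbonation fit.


vols = (P + 14.695)·(0.01821 + 0.09011·e^(−0.04·T))
vols = (8.4 + 14.695)·(0.01821 + 0.09011·e^(−0.04·4.2))

2.1798 volumes


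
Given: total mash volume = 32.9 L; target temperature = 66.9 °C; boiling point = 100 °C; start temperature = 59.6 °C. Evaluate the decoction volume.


V_dec = V_total·(T_target − T_start)/(T_boil − T_start)
V_dec = 32.9·(66.9 − 59.6)/(100 − 59.6)

5.9448 L


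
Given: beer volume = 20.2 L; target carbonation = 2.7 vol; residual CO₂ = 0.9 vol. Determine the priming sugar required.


sugar = (target − residual)·4.0·V
sugar = (2.7 − 0.9)·4.0·20.2

145.4400 g


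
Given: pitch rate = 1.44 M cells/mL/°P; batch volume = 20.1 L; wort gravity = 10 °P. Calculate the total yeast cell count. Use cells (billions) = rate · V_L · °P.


cells = 1.44 · 20.1 · 10

289.4400 billion cells


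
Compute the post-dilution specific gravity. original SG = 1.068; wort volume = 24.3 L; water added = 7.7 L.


SG_new = 1 + (SG_old − 1)·V_old/(V_old + V_water)
pts = (1.068 − 1)·1000·24.3/(24.3 + 7.7) = 51.6375
SG_new = 1 + 51.6375/1000

1.0516


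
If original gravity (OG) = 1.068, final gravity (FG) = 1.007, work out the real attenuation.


AA = (OG−FG)/(OG−1)·100;  RA = AA·0.8192
AA = (1.068 − 1.007)/(1.068 − 1)·100 = 89.7059
RA = 89.7059·0.8192

73.4871 %


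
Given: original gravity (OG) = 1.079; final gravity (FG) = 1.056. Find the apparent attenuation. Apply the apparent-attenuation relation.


AA = (OG − FG)/(OG − 1) · 100
AA = (1.079 − 1.056)/(1.079 − 1) · 100

29.1139 %


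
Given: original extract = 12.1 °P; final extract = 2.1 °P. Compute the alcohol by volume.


SG = 259/(259 − P);  ABV = (OG − FG)·131.25
OG = 259/(259 − 12.1) = 1.0490
FG = 259/(259 − 2.1) = 1.0082
ABV = (1.0490 − 1.0082)·131.25

5.3594 % ABV


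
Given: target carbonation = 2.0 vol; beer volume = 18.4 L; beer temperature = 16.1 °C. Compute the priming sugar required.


residual = 14.695·(0.01821 + 0.09011·e^(−0.04·T));  sugar = (target − residual)·4.0·V
residual = 14.695·(0.01821 + 0.09011·e^(−0.04·16.1)) = 0.9630
sugar = (2.0 − 0.9630)·4.0·18.4

76.3209 g


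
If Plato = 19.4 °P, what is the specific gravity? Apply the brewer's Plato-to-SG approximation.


SG = 259/(259 − P)
SG = 259/(259 − 19.4)

1.0810


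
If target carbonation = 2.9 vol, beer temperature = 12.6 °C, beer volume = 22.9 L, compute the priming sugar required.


residual = 14.695·(0.01821 + 0.09011·e^(−0.04·T));  sugar = (target − residual)·4.0·V
residual = 14.695·(0.01821 + 0.09011·e^(−0.04·12.6)) = 1.0675
sugar = (2.9 − 1.0675)·4.0·22.9

167.8536 g


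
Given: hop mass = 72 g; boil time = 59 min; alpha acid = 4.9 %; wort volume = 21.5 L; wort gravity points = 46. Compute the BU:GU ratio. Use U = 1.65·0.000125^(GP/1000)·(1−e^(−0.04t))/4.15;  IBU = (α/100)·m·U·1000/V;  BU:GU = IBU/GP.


U = 1.65·0.000125^(46/1000)·(1−e^(−0.04·59))/4.15 = 0.2381
IBU = (4.9/100)·72·0.2381·1000/21.5 = 39.0760
BU:GU = 39.0760/46

0.8495


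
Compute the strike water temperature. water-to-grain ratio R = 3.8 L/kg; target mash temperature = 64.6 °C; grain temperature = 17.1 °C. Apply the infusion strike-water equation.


T_strike = (0.41/R)·(T_mash − T_grain) + T_mash
T_strike = (0.41/3.8)·(64.6 − 17.1) + 64.6

69.7250 °C


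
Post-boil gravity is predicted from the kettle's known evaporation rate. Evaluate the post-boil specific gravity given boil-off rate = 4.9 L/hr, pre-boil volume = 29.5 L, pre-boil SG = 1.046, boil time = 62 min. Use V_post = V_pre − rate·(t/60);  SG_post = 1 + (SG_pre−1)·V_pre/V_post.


V_post = 29.5 − 4.9·(62/60) = 24.4367
SG_post = 1 + (1.046 − 1)·29.5/24.4367

1.0555


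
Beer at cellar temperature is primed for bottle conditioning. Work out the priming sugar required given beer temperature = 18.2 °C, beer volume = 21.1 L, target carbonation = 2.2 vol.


residual = 14.695·(0.01821 + 0.09011·e^(−0.04·T));  sugar = (target − residual)·4.0·V
residual = 14.695·(0.01821 + 0.09011·e^(−0.04·18.2)) = 0.9070
sugar = (2.2 − 0.9070)·4.0·21.1

109.1291 g


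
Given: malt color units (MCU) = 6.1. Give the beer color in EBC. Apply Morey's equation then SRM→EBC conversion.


SRM = 1.4922·MCU^0.6859;  EBC = SRM·1.97
SRM = 1.4922·6.1^0.6859 = 5.1580
EBC = 5.1580·1.97

10.1613 EBC


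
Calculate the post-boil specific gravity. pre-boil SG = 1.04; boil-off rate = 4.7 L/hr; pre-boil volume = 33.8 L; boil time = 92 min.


V_post = V_pre − rate·(t/60);  SG_post = 1 + (SG_pre−1)·V_pre/V_post
V_post = 33.8 − 4.7·(92/60) = 26.5933
SG_post = 1 + (1.04 − 1)·33.8/26.5933

1.0508


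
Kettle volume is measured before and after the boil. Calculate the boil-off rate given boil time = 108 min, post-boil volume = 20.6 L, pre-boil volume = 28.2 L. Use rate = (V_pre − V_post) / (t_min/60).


rate = (28.2 − 20.6) / (108/60)

4.2222 L/hr


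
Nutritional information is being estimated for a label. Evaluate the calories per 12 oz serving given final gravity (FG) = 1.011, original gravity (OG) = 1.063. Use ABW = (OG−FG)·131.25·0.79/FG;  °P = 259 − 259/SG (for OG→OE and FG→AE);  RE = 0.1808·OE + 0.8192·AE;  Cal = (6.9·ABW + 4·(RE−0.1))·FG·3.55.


ABW = (1.063 − 1.011)·131.25·0.79/1.011 = 5.3331
OE = 259 − 259/1.063 = 15.3500 °P
AE = 259 − 259/1.011 = 2.8180 °P
RE = 0.1808·15.3500 + 0.8192·2.8180 = 5.0838 °P
Cal = (6.9·5.3331 + 4·(5.0838−0.1))·1.011·3.55

203.6190 kcal


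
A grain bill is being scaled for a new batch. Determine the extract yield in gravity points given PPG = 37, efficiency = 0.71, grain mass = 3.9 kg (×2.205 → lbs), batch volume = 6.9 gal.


points = lbs × PPG × eff / vol
lbs = 3.9 × 2.205 = 8.5995
points = 8.5995 × 37 × 0.71 / 6.9

32.7404 points


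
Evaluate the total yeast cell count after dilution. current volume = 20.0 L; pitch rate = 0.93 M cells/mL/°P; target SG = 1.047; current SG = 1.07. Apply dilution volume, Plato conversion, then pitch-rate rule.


V_w = V·((SG_c−1)/(SG_t−1)−1);  °P = 259 − 259/SG_t;  cells = rate·(V+V_w)·°P
V_w = 20.0·((1.07−1)/(1.047−1)−1) = 9.7872
V_final = 20.0 + 9.7872 = 29.7872
°P = 259 − 259/1.047 = 11.6266
cells = 0.93·29.7872·11.6266

322.0802 billion cells


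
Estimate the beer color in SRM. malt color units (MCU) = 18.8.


SRM = 1.4922 · MCU^0.6859
SRM = 1.4922 · 18.8^0.6859

11.1628 SRM


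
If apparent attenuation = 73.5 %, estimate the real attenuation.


RA = AA · 0.8192
RA = 73.5 · 0.8192

60.2112 %


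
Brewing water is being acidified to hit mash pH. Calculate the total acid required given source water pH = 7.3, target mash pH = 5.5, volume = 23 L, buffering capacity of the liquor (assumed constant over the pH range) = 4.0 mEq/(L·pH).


acid = buffering capacity · (pH_source − pH_target) · V
acid = 4.0 · (7.3 − 5.5) · 23

165.6000 mEq


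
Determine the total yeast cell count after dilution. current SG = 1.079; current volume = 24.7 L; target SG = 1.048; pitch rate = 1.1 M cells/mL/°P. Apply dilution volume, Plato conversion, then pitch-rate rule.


V_w = V·((SG_c−1)/(SG_t−1)−1);  °P = 259 − 259/SG_t;  cells = rate·(V+V_w)·°P
V_w = 24.7·((1.079−1)/(1.048−1)−1) = 15.9521
V_final = 24.7 + 15.9521 = 40.6521
°P = 259 − 259/1.048 = 11.8626
cells = 1.1·40.6521·11.8626

530.4631 billion cells


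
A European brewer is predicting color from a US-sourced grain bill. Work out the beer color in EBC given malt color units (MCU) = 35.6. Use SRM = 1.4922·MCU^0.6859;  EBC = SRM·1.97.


SRM = 1.4922·35.6^0.6859 = 17.2968
EBC = 17.2968·1.97

34.0748 EBC


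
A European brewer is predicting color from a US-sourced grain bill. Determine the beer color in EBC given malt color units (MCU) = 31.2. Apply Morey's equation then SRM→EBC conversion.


SRM = 1.4922·MCU^0.6859;  EBC = SRM·1.97
SRM = 1.4922·31.2^0.6859 = 15.8004
EBC = 15.8004·1.97

31.1268 EBC


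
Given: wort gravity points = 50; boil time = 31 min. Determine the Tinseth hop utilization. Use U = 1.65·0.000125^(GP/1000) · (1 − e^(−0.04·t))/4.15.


bigness = 1.65·0.000125^(50/1000) = 1.0528
boil_factor = (1 − e^(−0.04·31))/4.15 = 0.1712
U = 1.0528 · 0.1712

0.1803


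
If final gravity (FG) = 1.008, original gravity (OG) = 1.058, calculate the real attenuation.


AA = (OG−FG)/(OG−1)·100;  RA = AA·0.8192
AA = (1.058 − 1.008)/(1.058 − 1)·100 = 86.2069
RA = 86.2069·0.8192

70.6207 %


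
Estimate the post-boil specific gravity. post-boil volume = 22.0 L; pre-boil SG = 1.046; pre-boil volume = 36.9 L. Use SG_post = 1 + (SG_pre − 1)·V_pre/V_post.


pts_pre = (1.046 − 1)·1000 = 46.0000
pts_post = 46.0000·36.9/22.0 = 77.1545
SG_post = 1 + 77.1545/1000

1.0772


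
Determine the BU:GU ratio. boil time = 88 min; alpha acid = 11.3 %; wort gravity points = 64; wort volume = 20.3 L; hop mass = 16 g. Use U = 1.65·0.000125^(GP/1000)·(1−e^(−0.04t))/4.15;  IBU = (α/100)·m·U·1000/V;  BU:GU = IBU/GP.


U = 1.65·0.000125^(64/1000)·(1−e^(−0.04·88))/4.15 = 0.2171
IBU = (11.3/100)·16·0.2171·1000/20.3 = 19.3327
BU:GU = 19.3327/64

0.3021


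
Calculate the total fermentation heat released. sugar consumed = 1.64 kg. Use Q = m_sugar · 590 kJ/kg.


Q = 1.64 · 590

967.6000 kJ


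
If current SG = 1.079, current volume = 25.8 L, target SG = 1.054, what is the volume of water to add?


V_water = V·((SG_curr − 1)/(SG_target − 1) − 1)
V_water = 25.8·((1.079 − 1)/(1.054 − 1) − 1)

11.9444 L


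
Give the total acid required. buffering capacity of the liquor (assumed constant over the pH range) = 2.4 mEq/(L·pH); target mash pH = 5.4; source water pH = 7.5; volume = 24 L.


acid = buffering capacity · (pH_source − pH_target) · V
acid = 2.4 · (7.5 − 5.4) · 24

120.9600 mEq


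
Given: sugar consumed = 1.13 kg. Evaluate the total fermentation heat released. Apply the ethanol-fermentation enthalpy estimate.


Q = m_sugar · 590 kJ/kg
Q = 1.13 · 590

666.7000 kJ


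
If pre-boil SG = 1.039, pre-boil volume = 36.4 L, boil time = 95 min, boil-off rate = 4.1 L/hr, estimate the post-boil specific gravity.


V_post = V_pre − rate·(t/60);  SG_post = 1 + (SG_pre−1)·V_pre/V_post
V_post = 36.4 − 4.1·(95/60) = 29.9083
SG_post = 1 + (1.039 − 1)·36.4/29.9083

1.0475


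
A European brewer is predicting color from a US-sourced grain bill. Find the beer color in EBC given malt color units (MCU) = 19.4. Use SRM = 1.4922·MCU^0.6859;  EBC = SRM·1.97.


SRM = 1.4922·19.4^0.6859 = 11.4059
EBC = 11.4059·1.97

22.4697 EBC


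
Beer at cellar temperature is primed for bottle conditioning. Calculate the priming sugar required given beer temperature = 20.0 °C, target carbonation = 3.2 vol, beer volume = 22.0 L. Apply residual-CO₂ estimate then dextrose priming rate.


residual = 14.695·(0.01821 + 0.09011·e^(−0.04·T));  sugar = (target − residual)·4.0·V
residual = 14.695·(0.01821 + 0.09011·e^(−0.04·20.0)) = 0.8626
sugar = (3.2 − 0.8626)·4.0·22.0

205.6928 g


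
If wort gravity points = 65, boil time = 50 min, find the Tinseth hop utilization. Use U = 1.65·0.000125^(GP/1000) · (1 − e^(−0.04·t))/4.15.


bigness = 1.65·0.000125^(65/1000) = 0.9200
boil_factor = (1 − e^(−0.04·50))/4.15 = 0.2084
U = 0.9200 · 0.2084

0.1917


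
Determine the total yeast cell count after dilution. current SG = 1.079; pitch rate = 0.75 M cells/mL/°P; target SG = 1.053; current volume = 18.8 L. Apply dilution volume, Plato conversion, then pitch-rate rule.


V_w = V·((SG_c−1)/(SG_t−1)−1);  °P = 259 − 259/SG_t;  cells = rate·(V+V_w)·°P
V_w = 18.8·((1.079−1)/(1.053−1)−1) = 9.2226
V_final = 18.8 + 9.2226 = 28.0226
°P = 259 − 259/1.053 = 13.0361
cells = 0.75·28.0226·13.0361

273.9792 billion cells


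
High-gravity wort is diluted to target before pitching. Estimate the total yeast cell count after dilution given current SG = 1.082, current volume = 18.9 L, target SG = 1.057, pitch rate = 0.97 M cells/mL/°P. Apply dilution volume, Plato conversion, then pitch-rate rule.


V_w = V·((SG_c−1)/(SG_t−1)−1);  °P = 259 − 259/SG_t;  cells = rate·(V+V_w)·°P
V_w = 18.9·((1.082−1)/(1.057−1)−1) = 8.2895
V_final = 18.9 + 8.2895 = 27.1895
°P = 259 − 259/1.057 = 13.9669
cells = 0.97·27.1895·13.9669

368.3597 billion cells


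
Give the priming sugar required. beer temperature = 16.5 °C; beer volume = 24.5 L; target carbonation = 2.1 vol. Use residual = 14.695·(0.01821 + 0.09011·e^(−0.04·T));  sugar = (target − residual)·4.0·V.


residual = 14.695·(0.01821 + 0.09011·e^(−0.04·16.5)) = 0.9520
sugar = (2.1 − 0.9520)·4.0·24.5

112.5047 g


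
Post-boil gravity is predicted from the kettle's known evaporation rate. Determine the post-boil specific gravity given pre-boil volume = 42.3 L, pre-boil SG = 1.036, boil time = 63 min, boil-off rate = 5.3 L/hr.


V_post = V_pre − rate·(t/60);  SG_post = 1 + (SG_pre−1)·V_pre/V_post
V_post = 42.3 − 5.3·(63/60) = 36.7350
SG_post = 1 + (1.036 − 1)·42.3/36.7350

1.0415


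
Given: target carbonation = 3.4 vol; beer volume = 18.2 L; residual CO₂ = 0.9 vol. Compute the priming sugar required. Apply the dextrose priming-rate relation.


sugar = (target − residual)·4.0·V
sugar = (3.4 − 0.9)·4.0·18.2

182.0000 g


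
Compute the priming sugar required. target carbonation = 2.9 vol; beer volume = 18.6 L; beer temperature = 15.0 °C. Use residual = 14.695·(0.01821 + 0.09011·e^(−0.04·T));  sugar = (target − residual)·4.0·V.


residual = 14.695·(0.01821 + 0.09011·e^(−0.04·15.0)) = 0.9943
sugar = (2.9 − 0.9943)·4.0·18.6

141.7830 g


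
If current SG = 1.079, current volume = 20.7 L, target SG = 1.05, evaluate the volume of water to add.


V_water = V·((SG_curr − 1)/(SG_target − 1) − 1)
V_water = 20.7·((1.079 − 1)/(1.05 − 1) − 1)

12.0060 L


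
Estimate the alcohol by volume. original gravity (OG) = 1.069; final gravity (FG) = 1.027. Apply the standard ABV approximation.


ABV = (OG − FG) · 131.25
ABV = (1.069 − 1.027) · 131.25

5.5125 % ABV


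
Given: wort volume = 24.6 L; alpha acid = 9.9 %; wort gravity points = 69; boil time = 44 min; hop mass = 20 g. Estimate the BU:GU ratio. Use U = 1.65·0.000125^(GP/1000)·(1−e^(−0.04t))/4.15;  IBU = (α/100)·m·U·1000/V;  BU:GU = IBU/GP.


U = 1.65·0.000125^(69/1000)·(1−e^(−0.04·44))/4.15 = 0.1771
IBU = (9.9/100)·20·0.1771·1000/24.6 = 14.2515
BU:GU = 14.2515/69

0.2065


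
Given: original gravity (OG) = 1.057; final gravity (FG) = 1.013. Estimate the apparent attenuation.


AA = (OG − FG)/(OG − 1) · 100
AA = (1.057 − 1.013)/(1.057 − 1) · 100

77.1930 %


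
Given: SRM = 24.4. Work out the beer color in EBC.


EBC = SRM · 1.97
EBC = 24.4 · 1.97

48.0680 EBC


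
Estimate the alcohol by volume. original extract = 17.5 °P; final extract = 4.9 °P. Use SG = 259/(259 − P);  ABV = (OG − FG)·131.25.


OG = 259/(259 − 17.5) = 1.0725
FG = 259/(259 − 4.9) = 1.0193
ABV = (1.0725 − 1.0193)·131.25

6.9799 % ABV


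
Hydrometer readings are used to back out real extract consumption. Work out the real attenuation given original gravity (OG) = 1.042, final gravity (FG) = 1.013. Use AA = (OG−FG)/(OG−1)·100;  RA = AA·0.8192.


AA = (1.042 − 1.013)/(1.042 − 1)·100 = 69.0476
RA = 69.0476·0.8192

56.5638 %


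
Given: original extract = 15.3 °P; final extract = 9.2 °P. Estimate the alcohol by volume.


SG = 259/(259 − P);  ABV = (OG − FG)·131.25
OG = 259/(259 − 15.3) = 1.0628
FG = 259/(259 − 9.2) = 1.0368
ABV = (1.0628 − 1.0368)·131.25

3.4063 % ABV


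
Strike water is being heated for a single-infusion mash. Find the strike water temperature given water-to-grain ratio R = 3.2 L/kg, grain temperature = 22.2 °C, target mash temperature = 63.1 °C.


T_strike = (0.41/R)·(T_mash − T_grain) + T_mash
T_strike = (0.41/3.2)·(63.1 − 22.2) + 63.1

68.3403 °C


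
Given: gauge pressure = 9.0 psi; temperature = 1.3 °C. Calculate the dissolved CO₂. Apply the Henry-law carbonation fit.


vols = (P + 14.695)·(0.01821 + 0.09011·e^(−0.04·T))
vols = (9.0 + 14.695)·(0.01821 + 0.09011·e^(−0.04·1.3))

2.4585 volumes


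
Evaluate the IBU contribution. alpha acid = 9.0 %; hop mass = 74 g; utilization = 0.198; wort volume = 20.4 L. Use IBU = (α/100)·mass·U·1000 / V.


IBU = (9.0/100)·74·0.198·1000 / 20.4

64.6412 IBU


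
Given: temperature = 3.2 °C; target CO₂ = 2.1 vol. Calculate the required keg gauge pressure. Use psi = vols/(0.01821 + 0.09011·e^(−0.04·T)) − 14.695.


psi = 2.1/(0.01821 + 0.09011·e^(−0.04·3.2)) − 14.695

6.8449 psi


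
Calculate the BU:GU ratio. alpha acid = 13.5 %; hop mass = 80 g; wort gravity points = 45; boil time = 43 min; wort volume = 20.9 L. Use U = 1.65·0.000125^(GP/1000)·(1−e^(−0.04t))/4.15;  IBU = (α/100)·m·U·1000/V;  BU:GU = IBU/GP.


U = 1.65·0.000125^(45/1000)·(1−e^(−0.04·43))/4.15 = 0.2178
IBU = (13.5/100)·80·0.2178·1000/20.9 = 112.5596
BU:GU = 112.5596/45

2.5013


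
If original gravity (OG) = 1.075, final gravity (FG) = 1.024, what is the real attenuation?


AA = (OG−FG)/(OG−1)·100;  RA = AA·0.8192
AA = (1.075 − 1.024)/(1.075 − 1)·100 = 68.0000
RA = 68.0000·0.8192

55.7056 %


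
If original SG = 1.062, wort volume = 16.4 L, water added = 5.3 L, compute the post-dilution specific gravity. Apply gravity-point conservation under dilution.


SG_new = 1 + (SG_old − 1)·V_old/(V_old + V_water)
pts = (1.062 − 1)·1000·16.4/(16.4 + 5.3) = 46.8571
SG_new = 1 + 46.8571/1000

1.0469


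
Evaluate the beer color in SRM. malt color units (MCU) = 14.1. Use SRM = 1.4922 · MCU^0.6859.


SRM = 1.4922 · 14.1^0.6859

9.1638 SRM


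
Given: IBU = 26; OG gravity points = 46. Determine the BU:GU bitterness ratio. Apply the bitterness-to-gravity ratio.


BU:GU = IBU / OG_points
BU:GU = 26 / 46

0.5652


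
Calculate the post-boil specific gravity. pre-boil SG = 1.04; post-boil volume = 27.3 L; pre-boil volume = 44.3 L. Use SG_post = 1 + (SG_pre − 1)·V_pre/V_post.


pts_pre = (1.04 − 1)·1000 = 40.0000
pts_post = 40.0000·44.3/27.3 = 64.9084
SG_post = 1 + 64.9084/1000

1.0649


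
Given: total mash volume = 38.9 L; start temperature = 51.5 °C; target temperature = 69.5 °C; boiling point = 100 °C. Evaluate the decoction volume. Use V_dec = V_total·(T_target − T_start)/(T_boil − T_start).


V_dec = 38.9·(69.5 − 51.5)/(100 − 51.5)

14.4371 L


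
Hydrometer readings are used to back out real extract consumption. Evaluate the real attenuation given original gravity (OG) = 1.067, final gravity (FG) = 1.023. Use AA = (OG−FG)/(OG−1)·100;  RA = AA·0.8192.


AA = (1.067 − 1.023)/(1.067 − 1)·100 = 65.6716
RA = 65.6716·0.8192

53.7982 %


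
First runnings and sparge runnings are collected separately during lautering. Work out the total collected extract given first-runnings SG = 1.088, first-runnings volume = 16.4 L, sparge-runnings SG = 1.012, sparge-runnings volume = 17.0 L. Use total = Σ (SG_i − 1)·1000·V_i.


first = (1.088 − 1)·1000·16.4 = 1443.2000
sparge = (1.012 − 1)·1000·17.0 = 204.0000
total = 1443.2000 + 204.0000

1647.2000 gravity·L


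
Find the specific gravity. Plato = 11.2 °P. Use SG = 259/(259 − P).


SG = 259/(259 − 11.2)

1.0452


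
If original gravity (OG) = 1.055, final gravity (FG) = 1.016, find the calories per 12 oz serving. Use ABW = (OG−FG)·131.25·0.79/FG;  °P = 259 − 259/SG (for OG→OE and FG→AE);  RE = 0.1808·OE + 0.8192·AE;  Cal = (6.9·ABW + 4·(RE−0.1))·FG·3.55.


ABW = (1.055 − 1.016)·131.25·0.79/1.016 = 3.9801
OE = 259 − 259/1.055 = 13.5024 °P
AE = 259 − 259/1.016 = 4.0787 °P
RE = 0.1808·13.5024 + 0.8192·4.0787 = 5.7825 °P
Cal = (6.9·3.9801 + 4·(5.7825−0.1))·1.016·3.55

181.0362 kcal


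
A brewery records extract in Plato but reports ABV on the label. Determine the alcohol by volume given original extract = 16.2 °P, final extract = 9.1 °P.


SG = 259/(259 − P);  ABV = (OG − FG)·131.25
OG = 259/(259 − 16.2) = 1.0667
FG = 259/(259 − 9.1) = 1.0364
ABV = (1.0667 − 1.0364)·131.25

3.9778 % ABV


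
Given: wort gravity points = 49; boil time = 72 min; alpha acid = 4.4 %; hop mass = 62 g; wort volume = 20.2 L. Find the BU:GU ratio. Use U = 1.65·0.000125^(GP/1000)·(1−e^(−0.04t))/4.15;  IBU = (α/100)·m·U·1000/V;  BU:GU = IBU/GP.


U = 1.65·0.000125^(49/1000)·(1−e^(−0.04·72))/4.15 = 0.2416
IBU = (4.4/100)·62·0.2416·1000/20.2 = 32.6278
BU:GU = 32.6278/49

0.6659


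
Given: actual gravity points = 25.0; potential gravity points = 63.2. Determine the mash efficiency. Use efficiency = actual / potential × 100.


efficiency = 25.0 / 63.2 × 100

39.5570 %


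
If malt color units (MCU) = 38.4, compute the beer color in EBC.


SRM = 1.4922·MCU^0.6859;  EBC = SRM·1.97
SRM = 1.4922·38.4^0.6859 = 18.2188
EBC = 18.2188·1.97

35.8910 EBC


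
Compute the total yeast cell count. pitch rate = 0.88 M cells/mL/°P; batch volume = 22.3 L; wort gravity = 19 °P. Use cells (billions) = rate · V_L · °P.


cells = 0.88 · 22.3 · 19

372.8560 billion cells


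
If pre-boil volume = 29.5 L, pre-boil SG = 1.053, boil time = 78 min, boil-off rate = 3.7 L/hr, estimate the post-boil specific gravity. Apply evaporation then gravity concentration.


V_post = V_pre − rate·(t/60);  SG_post = 1 + (SG_pre−1)·V_pre/V_post
V_post = 29.5 − 3.7·(78/60) = 24.6900
SG_post = 1 + (1.053 − 1)·29.5/24.6900

1.0633


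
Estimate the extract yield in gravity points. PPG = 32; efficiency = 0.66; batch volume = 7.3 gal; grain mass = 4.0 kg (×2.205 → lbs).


points = lbs × PPG × eff / vol
lbs = 4.0 × 2.205 = 8.8200
points = 8.8200 × 32 × 0.66 / 7.3

25.5176 points


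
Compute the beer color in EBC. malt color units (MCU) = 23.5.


SRM = 1.4922·MCU^0.6859;  EBC = SRM·1.97
SRM = 1.4922·23.5^0.6859 = 13.0090
EBC = 13.0090·1.97

25.6276 EBC


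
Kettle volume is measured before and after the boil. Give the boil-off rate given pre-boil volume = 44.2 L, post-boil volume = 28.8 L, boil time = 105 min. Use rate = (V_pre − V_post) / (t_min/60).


rate = (44.2 − 28.8) / (105/60)

8.8000 L/hr


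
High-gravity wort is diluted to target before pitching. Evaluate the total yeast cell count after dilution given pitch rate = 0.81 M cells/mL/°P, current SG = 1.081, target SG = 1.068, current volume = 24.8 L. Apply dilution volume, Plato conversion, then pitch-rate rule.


V_w = V·((SG_c−1)/(SG_t−1)−1);  °P = 259 − 259/SG_t;  cells = rate·(V+V_w)·°P
V_w = 24.8·((1.081−1)/(1.068−1)−1) = 4.7412
V_final = 24.8 + 4.7412 = 29.5412
°P = 259 − 259/1.068 = 16.4906
cells = 0.81·29.5412·16.4906

394.5938 billion cells


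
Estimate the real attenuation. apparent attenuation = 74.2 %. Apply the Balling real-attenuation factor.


RA = AA · 0.8192
RA = 74.2 · 0.8192

60.7846 %


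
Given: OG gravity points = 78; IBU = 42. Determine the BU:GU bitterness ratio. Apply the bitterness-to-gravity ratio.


BU:GU = IBU / OG_points
BU:GU = 42 / 78

0.5385


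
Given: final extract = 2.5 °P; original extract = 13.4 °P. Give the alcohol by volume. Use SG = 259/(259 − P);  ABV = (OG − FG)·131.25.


OG = 259/(259 − 13.4) = 1.0546
FG = 259/(259 − 2.5) = 1.0097
ABV = (1.0546 − 1.0097)·131.25

5.8818 % ABV


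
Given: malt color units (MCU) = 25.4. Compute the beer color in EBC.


SRM = 1.4922·MCU^0.6859;  EBC = SRM·1.97
SRM = 1.4922·25.4^0.6859 = 13.7215
EBC = 13.7215·1.97

27.0314 EBC


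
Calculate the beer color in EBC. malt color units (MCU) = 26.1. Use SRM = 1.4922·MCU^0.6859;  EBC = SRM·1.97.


SRM = 1.4922·26.1^0.6859 = 13.9798
EBC = 13.9798·1.97

27.5402 EBC


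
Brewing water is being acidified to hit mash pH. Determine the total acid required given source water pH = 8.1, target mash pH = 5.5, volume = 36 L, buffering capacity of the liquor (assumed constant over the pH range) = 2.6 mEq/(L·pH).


acid = buffering capacity · (pH_source − pH_target) · V
acid = 2.6 · (8.1 − 5.5) · 36

243.3600 mEq


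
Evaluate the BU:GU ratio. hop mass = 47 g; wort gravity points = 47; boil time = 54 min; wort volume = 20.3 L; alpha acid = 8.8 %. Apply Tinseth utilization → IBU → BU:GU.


U = 1.65·0.000125^(GP/1000)·(1−e^(−0.04t))/4.15;  IBU = (α/100)·m·U·1000/V;  BU:GU = IBU/GP
U = 1.65·0.000125^(47/1000)·(1−e^(−0.04·54))/4.15 = 0.2306
IBU = (8.8/100)·47·0.2306·1000/20.3 = 46.9741
BU:GU = 46.9741/47

0.9994


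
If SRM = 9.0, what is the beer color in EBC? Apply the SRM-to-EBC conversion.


EBC = SRM · 1.97
EBC = 9.0 · 1.97

17.7300 EBC


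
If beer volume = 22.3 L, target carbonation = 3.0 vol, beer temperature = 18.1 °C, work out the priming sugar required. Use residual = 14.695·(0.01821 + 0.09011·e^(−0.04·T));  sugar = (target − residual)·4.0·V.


residual = 14.695·(0.01821 + 0.09011·e^(−0.04·18.1)) = 0.9096
sugar = (3.0 − 0.9096)·4.0·22.3

186.4669 g


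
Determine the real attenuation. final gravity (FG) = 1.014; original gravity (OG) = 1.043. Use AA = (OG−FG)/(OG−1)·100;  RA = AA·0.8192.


AA = (1.043 − 1.014)/(1.043 − 1)·100 = 67.4419
RA = 67.4419·0.8192

55.2484 %


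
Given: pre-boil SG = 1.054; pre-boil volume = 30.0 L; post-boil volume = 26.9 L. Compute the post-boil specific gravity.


SG_post = 1 + (SG_pre − 1)·V_pre/V_post
pts_pre = (1.054 − 1)·1000 = 54.0000
pts_post = 54.0000·30.0/26.9 = 60.2230
SG_post = 1 + 60.2230/1000

1.0602


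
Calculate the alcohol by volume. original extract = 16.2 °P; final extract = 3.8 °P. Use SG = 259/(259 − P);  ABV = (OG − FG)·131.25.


OG = 259/(259 − 16.2) = 1.0667
FG = 259/(259 − 3.8) = 1.0149
ABV = (1.0667 − 1.0149)·131.25

6.8029 % ABV


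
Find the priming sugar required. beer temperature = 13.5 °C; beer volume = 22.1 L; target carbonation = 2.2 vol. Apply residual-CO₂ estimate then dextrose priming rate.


residual = 14.695·(0.01821 + 0.09011·e^(−0.04·T));  sugar = (target − residual)·4.0·V
residual = 14.695·(0.01821 + 0.09011·e^(−0.04·13.5)) = 1.0393
sugar = (2.2 − 1.0393)·4.0·22.1

102.6102 g


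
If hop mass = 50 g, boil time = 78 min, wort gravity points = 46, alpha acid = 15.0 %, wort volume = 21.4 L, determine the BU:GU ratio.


U = 1.65·0.000125^(GP/1000)·(1−e^(−0.04t))/4.15;  IBU = (α/100)·m·U·1000/V;  BU:GU = IBU/GP
U = 1.65·0.000125^(46/1000)·(1−e^(−0.04·78))/4.15 = 0.2514
IBU = (15.0/100)·50·0.2514·1000/21.4 = 88.0902
BU:GU = 88.0902/46

1.9150


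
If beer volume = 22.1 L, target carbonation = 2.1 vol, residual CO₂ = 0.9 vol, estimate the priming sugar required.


sugar = (target − residual)·4.0·V
sugar = (2.1 − 0.9)·4.0·22.1

106.0800 g


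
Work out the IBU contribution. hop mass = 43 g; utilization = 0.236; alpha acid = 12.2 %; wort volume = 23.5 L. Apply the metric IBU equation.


IBU = (α/100)·mass·U·1000 / V
IBU = (12.2/100)·43·0.236·1000 / 23.5

52.6832 IBU


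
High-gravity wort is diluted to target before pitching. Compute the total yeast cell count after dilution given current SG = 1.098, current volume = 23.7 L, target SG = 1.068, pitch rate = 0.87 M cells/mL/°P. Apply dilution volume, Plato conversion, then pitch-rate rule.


V_w = V·((SG_c−1)/(SG_t−1)−1);  °P = 259 − 259/SG_t;  cells = rate·(V+V_w)·°P
V_w = 23.7·((1.098−1)/(1.068−1)−1) = 10.4559
V_final = 23.7 + 10.4559 = 34.1559
°P = 259 − 259/1.068 = 16.4906
cells = 0.87·34.1559·16.4906

490.0295 billion cells


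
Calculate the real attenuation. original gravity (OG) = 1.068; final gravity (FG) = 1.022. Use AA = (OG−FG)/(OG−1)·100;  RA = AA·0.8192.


AA = (1.068 − 1.022)/(1.068 − 1)·100 = 67.6471
RA = 67.6471·0.8192

55.4165 %


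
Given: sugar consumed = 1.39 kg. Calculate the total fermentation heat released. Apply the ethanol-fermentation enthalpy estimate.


Q = m_sugar · 590 kJ/kg
Q = 1.39 · 590

820.1000 kJ


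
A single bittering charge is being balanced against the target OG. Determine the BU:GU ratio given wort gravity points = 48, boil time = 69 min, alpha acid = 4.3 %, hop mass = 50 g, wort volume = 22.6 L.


U = 1.65·0.000125^(GP/1000)·(1−e^(−0.04t))/4.15;  IBU = (α/100)·m·U·1000/V;  BU:GU = IBU/GP
U = 1.65·0.000125^(48/1000)·(1−e^(−0.04·69))/4.15 = 0.2419
IBU = (4.3/100)·50·0.2419·1000/22.6 = 23.0156
BU:GU = 23.0156/48

0.4795


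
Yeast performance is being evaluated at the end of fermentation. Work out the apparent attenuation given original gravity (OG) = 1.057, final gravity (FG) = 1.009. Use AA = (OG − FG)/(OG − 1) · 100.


AA = (1.057 − 1.009)/(1.057 − 1) · 100

84.2105 %
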